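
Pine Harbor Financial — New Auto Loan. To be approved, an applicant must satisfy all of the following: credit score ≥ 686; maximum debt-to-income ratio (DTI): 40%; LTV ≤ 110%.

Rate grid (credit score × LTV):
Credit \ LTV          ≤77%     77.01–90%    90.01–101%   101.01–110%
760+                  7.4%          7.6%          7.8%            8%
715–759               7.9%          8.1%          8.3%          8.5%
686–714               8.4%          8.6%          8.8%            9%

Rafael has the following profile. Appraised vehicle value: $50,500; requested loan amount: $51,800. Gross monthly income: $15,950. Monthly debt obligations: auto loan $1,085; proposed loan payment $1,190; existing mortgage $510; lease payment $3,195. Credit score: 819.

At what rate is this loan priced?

8%

Credit score 819 ≥ 686; Total monthly debts = (1,085 + 1,190 + 510 + 3,195) = 5,980. DTI: 5,980 ÷ 15,950 = 37.5%, within the 40% cap
LTV: 51,800 ÷ 50,500 = 102.6%, within 110% cap
Credit 819 → row 760+; LTV 102.6% → column 101.01–110%. Grid cell → 8%.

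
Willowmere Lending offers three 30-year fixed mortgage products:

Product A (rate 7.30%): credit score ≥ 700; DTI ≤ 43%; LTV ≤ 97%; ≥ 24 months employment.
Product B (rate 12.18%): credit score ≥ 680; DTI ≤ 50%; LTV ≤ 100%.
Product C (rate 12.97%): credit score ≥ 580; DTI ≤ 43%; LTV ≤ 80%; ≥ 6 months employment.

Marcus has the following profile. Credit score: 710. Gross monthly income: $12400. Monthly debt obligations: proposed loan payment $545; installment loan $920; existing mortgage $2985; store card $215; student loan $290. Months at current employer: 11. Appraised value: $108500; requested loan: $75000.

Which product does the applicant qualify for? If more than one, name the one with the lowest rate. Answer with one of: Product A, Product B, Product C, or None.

Product B

Total debts = (545 + 920 + 2,985 + 215 + 290) = 4,955; DTI = 4,955/12,400 = 40%.
LTV = 75,000/108,500 = 69.1%.
Product A: score 710 ≥ 700; DTI 40% ≤ 43%; LTV 69.1% ≤ 97%; employment 11 < 24 mo → does not qualify.
Product B: score 710 ≥ 680; DTI 40% ≤ 50%; LTV 69.1% ≤ 100% → qualifies.
Product C: score 710 ≥ 580; DTI 40% ≤ 43%; LTV 69.1% ≤ 80%; employment 11 ≥ 6 mo → qualifies.
Qualifying: Product B, Product C. Lowest rate is 12.18% → Product B.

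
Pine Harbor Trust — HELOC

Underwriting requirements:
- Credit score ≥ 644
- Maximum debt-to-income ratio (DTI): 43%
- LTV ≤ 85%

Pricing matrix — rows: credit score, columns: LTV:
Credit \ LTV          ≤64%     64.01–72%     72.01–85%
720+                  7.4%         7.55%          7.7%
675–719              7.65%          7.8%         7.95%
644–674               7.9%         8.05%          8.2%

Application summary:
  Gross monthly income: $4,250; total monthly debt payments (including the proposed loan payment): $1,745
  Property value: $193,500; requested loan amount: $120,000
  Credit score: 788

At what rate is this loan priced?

Credit score 788 ≥ 644; DTI = 1,745/4,250 = 41.1% ≤ 43%
Loan-to-value = 120,000/193,500 = 62% — pass (85% max)
Score 788 is in the 720+ band; LTV 62% is in the ≤64% band → 7.4%.

7.4%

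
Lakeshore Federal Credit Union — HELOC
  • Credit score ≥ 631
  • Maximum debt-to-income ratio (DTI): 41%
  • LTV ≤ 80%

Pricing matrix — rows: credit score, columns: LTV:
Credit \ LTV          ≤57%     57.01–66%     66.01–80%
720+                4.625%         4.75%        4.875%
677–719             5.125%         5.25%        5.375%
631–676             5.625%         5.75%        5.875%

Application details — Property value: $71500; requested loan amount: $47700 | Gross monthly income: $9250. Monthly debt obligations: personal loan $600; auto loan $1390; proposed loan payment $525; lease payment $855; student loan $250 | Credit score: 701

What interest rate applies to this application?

Credit score 701 ≥ 631; Total monthly debts = (600 + 1,390 + 525 + 855 + 250) = 3,620. DTI: 3,620 ÷ 9,250 = 39.1%, within the 41% cap
LTV = 47,700/71,500 = 66.7% ≤ 80%
Credit 701 → row 677–719; LTV 66.7% → column 66.01–80%. Grid cell → 5.375%.

5.375%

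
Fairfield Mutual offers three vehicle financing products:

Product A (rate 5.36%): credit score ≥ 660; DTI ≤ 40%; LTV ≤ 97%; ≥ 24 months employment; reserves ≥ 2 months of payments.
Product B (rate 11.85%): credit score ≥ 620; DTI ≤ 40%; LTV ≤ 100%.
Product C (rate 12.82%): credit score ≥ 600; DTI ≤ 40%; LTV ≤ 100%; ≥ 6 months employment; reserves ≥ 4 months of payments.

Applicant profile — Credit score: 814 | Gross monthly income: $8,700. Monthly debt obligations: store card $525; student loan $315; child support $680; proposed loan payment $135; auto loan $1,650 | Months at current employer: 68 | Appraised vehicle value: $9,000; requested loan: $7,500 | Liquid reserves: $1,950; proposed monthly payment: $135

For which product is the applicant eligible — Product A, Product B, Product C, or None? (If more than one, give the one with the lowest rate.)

Product A

Total debts = (525 + 315 + 680 + 135 + 1,650) = 3,305; DTI = 3,305/8,700 = 38%.
LTV = 7,500/9,000 = 83.3%.
Reserves = 1,950/135 = 14.4 months.
Product A: score 814 ≥ 660; DTI 38% ≤ 40%; LTV 83.3% ≤ 97%; employment 68 ≥ 24 mo; reserves 14.4 ≥ 2 mo → qualifies.
Product B: score 814 ≥ 620; DTI 38% ≤ 40%; LTV 83.3% ≤ 100% → qualifies.
Product C: score 814 ≥ 600; DTI 38% ≤ 40%; LTV 83.3% ≤ 100%; employment 68 ≥ 6 mo; reserves 14.4 ≥ 4 mo → qualifies.
Qualifying: Product A, Product B, Product C. Lowest rate is 5.36% → Product A.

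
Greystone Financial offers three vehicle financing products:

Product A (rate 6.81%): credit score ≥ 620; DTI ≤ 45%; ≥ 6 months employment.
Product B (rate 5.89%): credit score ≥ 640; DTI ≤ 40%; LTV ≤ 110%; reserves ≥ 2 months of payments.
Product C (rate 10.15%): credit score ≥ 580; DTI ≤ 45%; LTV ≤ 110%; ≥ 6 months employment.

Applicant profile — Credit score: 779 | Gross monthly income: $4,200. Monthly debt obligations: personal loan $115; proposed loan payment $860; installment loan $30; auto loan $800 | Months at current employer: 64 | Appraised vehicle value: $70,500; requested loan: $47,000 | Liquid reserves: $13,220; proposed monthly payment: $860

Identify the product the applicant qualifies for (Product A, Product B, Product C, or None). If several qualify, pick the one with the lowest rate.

Product A

Total debts = (115 + 860 + 30 + 800) = 1,805; DTI = 1,805/4,200 = 43%.
LTV = 47,000/70,500 = 66.7%.
Reserves = 13,220/860 = 15.4 months.
Product A: score 779 ≥ 620; DTI 43% ≤ 45%; employment 64 ≥ 6 mo → qualifies.
Product B: score 779 ≥ 640; DTI 43% > 40%; LTV 66.7% ≤ 110%; reserves 15.4 ≥ 2 mo → does not qualify.
Product C: score 779 ≥ 580; DTI 43% ≤ 45%; LTV 66.7% ≤ 110%; employment 64 ≥ 6 mo → qualifies.
Qualifying: Product A, Product C. Lowest rate is 6.81% → Product A.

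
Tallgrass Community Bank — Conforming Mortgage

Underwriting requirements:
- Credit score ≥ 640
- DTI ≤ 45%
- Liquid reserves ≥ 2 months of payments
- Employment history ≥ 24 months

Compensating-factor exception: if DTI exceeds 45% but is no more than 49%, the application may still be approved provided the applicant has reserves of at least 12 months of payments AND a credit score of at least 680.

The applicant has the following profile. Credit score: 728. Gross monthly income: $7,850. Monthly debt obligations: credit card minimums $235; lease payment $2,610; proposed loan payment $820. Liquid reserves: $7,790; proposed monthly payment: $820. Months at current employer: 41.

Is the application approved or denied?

Credit score 728 ≥ 640 (meets base)
Total debts = (235 + 2,610 + 820) = 3,665. DTI = 3,665/7,850 = 46.7% > 45% — standard DTI limit exceeded.
Reserves: 7,790 ÷ 820 = 9.5 months (meets 2-month minimum)
Employment 41 ≥ 24 months
46.7% falls in the override range (45%–49%), so the compensating-factor test applies.
Reserves 9.5 < 12 months; credit score 728 ≥ 680.
Compensating-factor requirement not fully met.

Denied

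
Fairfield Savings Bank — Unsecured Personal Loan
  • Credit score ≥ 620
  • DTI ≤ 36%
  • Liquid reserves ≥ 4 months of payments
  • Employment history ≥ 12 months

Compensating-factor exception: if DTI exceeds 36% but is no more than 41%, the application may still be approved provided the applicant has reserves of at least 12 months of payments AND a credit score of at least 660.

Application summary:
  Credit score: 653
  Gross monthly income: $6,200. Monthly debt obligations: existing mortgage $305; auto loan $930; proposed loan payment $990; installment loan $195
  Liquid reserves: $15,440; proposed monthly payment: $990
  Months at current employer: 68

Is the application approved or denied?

Credit score 653 ≥ 620 (meets base)
Total debts = (305 + 930 + 990 + 195) = 2,420. DTI = 2,420/6,200 = 39% > 36% — standard DTI limit exceeded.
Liquid reserves cover 15,440/990 = 15.6 months — ≥ 4 required
Employment 68 ≥ 12 months
DTI 39% is within the 36%–41% exception band; checking compensating factors.
Override check — reserves: 15.6 mo (ok); score: 653 (below 660).
Compensating-factor requirement not fully met.

Denied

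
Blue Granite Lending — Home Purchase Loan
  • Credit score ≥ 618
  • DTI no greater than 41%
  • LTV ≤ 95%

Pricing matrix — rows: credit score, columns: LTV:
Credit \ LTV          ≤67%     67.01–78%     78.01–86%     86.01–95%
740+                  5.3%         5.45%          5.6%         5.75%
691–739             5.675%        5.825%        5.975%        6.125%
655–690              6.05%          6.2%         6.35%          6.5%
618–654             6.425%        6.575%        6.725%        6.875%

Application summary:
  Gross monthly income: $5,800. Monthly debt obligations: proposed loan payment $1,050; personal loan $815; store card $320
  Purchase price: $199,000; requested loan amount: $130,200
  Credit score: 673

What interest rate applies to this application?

6.05%

Credit score 673 ≥ 618; Total monthly debts = (1,050 + 815 + 320) = 2,185. DTI = 2,185/5,800 = 37.7% ≤ 41%
Loan-to-value = 130,200/199,000 = 65.4% — pass (95% max)
Score 673 is in the 655–690 band; LTV 65.4% is in the ≤67% band → 6.05%.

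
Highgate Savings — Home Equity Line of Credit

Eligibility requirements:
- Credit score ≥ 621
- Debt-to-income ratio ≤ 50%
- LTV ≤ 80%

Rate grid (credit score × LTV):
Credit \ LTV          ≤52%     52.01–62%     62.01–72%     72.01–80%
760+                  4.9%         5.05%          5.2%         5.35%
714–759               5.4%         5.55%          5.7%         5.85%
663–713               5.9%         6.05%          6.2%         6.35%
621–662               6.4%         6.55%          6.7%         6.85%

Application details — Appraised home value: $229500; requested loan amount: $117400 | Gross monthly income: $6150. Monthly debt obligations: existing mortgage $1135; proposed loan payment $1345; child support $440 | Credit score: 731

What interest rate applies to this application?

Credit score 731 ≥ 621; Total monthly debts = (1,135 + 1,345 + 440) = 2,920. DTI = 2,920/6,150 = 47.5% ≤ 50%
LTV: 117,400 ÷ 229,500 = 51.2%, within 80% cap
Score 731 is in the 714–759 band; LTV 51.2% is in the ≤52% band → 5.4%.

5.4%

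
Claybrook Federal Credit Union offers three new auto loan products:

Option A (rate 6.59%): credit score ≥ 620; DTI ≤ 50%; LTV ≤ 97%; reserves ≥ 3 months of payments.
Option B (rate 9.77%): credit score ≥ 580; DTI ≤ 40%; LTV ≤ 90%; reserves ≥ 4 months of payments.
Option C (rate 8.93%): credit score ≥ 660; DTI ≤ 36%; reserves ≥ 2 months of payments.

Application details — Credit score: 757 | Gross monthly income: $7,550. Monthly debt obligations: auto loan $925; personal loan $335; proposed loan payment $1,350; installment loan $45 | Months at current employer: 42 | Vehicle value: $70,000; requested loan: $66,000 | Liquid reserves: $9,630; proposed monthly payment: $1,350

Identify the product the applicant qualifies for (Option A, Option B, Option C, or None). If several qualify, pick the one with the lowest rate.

Total debts = (925 + 335 + 1,350 + 45) = 2,655; DTI = 2,655/7,550 = 35.2%.
LTV = 66,000/70,000 = 94.3%.
Reserves = 9,630/1,350 = 7.1 months.
Option A: score 757 ≥ 620; DTI 35.2% ≤ 50%; LTV 94.3% ≤ 97%; reserves 7.1 ≥ 3 mo → qualifies.
Option B: score 757 ≥ 580; DTI 35.2% ≤ 40%; LTV 94.3% > 90%; reserves 7.1 ≥ 4 mo → does not qualify.
Option C: score 757 ≥ 660; DTI 35.2% ≤ 36%; reserves 7.1 ≥ 2 mo → qualifies.
Qualifying: Option A, Option C. Lowest rate is 6.59% → Option A.

Option A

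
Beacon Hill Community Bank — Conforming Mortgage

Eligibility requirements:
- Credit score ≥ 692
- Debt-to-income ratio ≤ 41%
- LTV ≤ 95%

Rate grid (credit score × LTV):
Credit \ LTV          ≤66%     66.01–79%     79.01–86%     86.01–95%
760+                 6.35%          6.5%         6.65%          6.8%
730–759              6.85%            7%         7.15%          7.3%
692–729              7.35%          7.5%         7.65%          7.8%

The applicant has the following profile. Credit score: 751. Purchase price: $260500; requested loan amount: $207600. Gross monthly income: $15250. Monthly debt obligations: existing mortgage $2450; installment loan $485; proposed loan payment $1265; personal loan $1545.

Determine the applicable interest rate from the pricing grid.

7.15%

Credit score 751 ≥ 692; Total monthly debts = (2,450 + 485 + 1,265 + 1,545) = 5,745. DTI: 5,745 ÷ 15,250 = 37.7%, within the 41% cap
LTV = 207,600/260,500 = 79.7% ≤ 95%
Credit 751 → row 730–759; LTV 79.7% → column 79.01–86%. Grid cell → 7.15%.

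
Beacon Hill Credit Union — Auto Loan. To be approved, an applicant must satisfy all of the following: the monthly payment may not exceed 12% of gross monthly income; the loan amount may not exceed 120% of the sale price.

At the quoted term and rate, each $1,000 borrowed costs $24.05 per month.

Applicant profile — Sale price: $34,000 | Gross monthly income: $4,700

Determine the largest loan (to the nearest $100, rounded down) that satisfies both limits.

$23,400

Payment cap: 12% × $4,700 = $564/month.
At $24.05 per $1,000, that supports 564/24.05 × 1,000 ≈ $23,451 → $23,400.
LTV cap: 120% × $34,000 = $40,800 → $40,800.
Binding constraint: payment-to-income.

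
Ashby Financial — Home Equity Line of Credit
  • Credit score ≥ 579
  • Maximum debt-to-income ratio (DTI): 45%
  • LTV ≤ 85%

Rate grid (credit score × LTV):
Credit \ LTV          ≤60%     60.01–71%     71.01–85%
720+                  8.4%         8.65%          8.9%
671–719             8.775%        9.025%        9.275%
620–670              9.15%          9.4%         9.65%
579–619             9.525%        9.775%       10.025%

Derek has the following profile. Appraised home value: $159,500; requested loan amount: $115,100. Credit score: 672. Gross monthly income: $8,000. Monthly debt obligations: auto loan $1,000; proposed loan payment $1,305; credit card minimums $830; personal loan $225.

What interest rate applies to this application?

Credit score 672 ≥ 579; Total monthly debts = (1,000 + 1,305 + 830 + 225) = 3,360. DTI: 3,360 ÷ 8,000 = 42%, within the 45% cap
LTV = 115,100/159,500 = 72.2% ≤ 85%
Row: 672 falls in 671–719. Column: 72.2% falls in 71.01–85%. Rate = 9.275%.

9.275%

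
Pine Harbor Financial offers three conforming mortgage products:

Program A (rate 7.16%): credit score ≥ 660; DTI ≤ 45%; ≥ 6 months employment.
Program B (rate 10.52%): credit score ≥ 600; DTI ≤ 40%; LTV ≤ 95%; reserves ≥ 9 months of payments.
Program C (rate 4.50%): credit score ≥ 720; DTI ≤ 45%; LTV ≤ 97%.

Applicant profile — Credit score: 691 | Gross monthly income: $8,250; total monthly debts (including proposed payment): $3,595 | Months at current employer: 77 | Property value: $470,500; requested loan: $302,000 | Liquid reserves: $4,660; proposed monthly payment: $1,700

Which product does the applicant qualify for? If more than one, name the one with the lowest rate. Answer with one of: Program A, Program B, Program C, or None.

DTI = 3,595/8,250 = 43.6%.
LTV = 302,000/470,500 = 64.2%.
Reserves = 4,660/1,700 = 2.7 months.
Program A: score 691 ≥ 660; DTI 43.6% ≤ 45%; employment 77 ≥ 6 mo → qualifies.
Program B: score 691 ≥ 600; DTI 43.6% > 40%; LTV 64.2% ≤ 95%; reserves 2.7 < 9 mo → does not qualify.
Program C: score 691 < 720; DTI 43.6% ≤ 45%; LTV 64.2% ≤ 97% → does not qualify.

Program A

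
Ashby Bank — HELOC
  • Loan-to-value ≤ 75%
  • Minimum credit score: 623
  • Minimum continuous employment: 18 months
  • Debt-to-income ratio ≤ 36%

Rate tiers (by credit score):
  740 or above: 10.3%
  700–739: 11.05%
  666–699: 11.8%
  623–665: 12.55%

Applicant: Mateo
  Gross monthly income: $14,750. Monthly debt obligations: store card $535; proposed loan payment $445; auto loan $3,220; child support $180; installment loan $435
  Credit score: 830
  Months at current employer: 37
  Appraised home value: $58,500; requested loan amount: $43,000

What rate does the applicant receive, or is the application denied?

Approved at 10.3%

Credit score 830 ≥ 623 (meets minimum)
Total monthly debts = (535 + 445 + 3,220 + 180 + 435) = 4,815. DTI: 4,815 ÷ 14,750 = 32.6%, within the 36% cap
Employment 37 ≥ 18 months
Loan-to-value = 43,000/58,500 = 73.5% — pass (75% max)
All requirements met. Score 830 falls in the 740 or above tier → 10.3%.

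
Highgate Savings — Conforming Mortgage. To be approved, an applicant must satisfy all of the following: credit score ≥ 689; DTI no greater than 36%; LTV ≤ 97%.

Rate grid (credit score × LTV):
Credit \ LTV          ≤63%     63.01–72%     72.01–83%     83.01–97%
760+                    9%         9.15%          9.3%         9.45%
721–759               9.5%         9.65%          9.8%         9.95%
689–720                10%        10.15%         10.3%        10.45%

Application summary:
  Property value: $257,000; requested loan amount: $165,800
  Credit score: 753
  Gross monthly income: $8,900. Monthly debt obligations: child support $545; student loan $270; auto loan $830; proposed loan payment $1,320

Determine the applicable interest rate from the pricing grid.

9.65%

Credit score 753 ≥ 689; Total monthly debts = (545 + 270 + 830 + 1,320) = 2,965. DTI: 2,965 ÷ 8,900 = 33.3%, within the 36% cap
Loan-to-value = 165,800/257,000 = 64.5% — pass (97% max)
Score 753 is in the 721–759 band; LTV 64.5% is in the 63.01–72% band → 9.65%.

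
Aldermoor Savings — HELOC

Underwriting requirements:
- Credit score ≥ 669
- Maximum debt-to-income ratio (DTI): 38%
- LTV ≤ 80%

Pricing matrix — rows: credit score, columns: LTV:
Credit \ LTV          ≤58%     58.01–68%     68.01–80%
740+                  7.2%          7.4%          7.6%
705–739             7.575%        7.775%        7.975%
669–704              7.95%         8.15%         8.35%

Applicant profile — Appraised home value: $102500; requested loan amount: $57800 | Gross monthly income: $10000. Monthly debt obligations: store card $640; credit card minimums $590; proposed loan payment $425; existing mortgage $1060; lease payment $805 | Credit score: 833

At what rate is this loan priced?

Credit score 833 ≥ 669; Total monthly debts = (640 + 590 + 425 + 1,060 + 805) = 3,520. DTI = 3,520/10,000 = 35.2% ≤ 38%
LTV: 57,800 ÷ 102,500 = 56.4%, within 80% cap
Row: 833 falls in 740+. Column: 56.4% falls in ≤58%. Rate = 7.2%.

7.2%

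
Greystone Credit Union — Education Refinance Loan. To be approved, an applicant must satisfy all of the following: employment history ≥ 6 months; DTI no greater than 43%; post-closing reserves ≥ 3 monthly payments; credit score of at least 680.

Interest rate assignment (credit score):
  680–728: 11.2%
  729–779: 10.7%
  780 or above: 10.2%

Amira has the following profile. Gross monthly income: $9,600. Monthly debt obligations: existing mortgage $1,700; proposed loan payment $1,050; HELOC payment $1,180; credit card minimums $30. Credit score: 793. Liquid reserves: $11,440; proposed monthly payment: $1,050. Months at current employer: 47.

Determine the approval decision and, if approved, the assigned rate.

Credit score 793 ≥ 680 (meets minimum)
Employment 47 ≥ 6 months
Liquid reserves cover 11,440/1,050 = 10.9 months — ≥ 3 required
Total monthly debts = (1,700 + 1,050 + 1,180 + 30) = 3,960. Debt-to-income = 3,960/9,600 = 41.2% — meets 43% limit
All requirements met. Score 793 falls in the 780 or above tier → 10.2%.

Approved at 10.2%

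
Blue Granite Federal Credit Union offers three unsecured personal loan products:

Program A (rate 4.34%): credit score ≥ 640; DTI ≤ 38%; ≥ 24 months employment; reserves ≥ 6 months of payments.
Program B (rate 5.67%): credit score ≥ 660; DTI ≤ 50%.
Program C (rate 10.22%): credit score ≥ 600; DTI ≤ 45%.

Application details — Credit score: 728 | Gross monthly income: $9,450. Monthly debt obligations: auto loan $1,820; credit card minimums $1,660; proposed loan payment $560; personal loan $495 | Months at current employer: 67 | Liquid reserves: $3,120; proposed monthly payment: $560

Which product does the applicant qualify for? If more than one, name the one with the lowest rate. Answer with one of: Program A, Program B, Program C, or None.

Program B

Total debts = (1,820 + 1,660 + 560 + 495) = 4,535; DTI = 4,535/9,450 = 48%.
Reserves = 3,120/560 = 5.6 months.
Program A: score 728 ≥ 640; DTI 48% > 38%; employment 67 ≥ 24 mo; reserves 5.6 < 6 mo → does not qualify.
Program B: score 728 ≥ 660; DTI 48% ≤ 50% → qualifies.
Program C: score 728 ≥ 600; DTI 48% > 45% → does not qualify.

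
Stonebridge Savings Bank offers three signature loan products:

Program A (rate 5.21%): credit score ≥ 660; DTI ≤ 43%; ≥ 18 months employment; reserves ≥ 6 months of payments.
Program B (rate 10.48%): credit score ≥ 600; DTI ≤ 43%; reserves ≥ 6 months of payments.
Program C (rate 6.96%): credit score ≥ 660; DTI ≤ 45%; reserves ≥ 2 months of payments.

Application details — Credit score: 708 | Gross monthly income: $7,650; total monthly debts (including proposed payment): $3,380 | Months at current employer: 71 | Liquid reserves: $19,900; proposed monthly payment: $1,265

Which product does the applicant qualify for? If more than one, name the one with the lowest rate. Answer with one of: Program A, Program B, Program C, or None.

Program C

DTI = 3,380/7,650 = 44.2%.
Reserves = 19,900/1,265 = 15.7 months.
Program A: score 708 ≥ 660; DTI 44.2% > 43%; employment 71 ≥ 18 mo; reserves 15.7 ≥ 6 mo → does not qualify.
Program B: score 708 ≥ 600; DTI 44.2% > 43%; reserves 15.7 ≥ 6 mo → does not qualify.
Program C: score 708 ≥ 660; DTI 44.2% ≤ 45%; reserves 15.7 ≥ 2 mo → qualifies.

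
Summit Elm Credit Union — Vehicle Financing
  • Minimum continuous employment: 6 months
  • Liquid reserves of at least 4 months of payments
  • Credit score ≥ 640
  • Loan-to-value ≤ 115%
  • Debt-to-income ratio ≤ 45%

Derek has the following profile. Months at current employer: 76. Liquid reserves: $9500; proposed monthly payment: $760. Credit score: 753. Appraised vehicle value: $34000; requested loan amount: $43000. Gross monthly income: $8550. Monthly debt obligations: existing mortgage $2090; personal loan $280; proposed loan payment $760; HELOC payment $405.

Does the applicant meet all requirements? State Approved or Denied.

Employment 76 ≥ 6 months
Liquid reserves cover 9,500/760 = 12.5 months — ≥ 4 required
Credit score 753 ≥ 640 (meets)
LTV = 43,000/34,000 = 126.5% > 115%
Total monthly debts = (2,090 + 280 + 760 + 405) = 3,535. DTI: 3,535 ÷ 8,550 = 41.3%, within the 45% cap
Fails on LTV.

Denied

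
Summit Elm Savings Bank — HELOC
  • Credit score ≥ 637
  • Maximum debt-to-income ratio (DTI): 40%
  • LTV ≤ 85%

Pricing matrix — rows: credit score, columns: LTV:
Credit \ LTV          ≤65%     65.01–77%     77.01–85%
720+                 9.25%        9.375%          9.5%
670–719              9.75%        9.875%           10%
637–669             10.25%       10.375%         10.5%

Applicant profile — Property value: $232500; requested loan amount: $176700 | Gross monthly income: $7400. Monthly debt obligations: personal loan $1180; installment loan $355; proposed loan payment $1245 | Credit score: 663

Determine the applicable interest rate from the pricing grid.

10.375%

Credit score 663 ≥ 637; Total monthly debts = (1,180 + 355 + 1,245) = 2,780. DTI = 2,780/7,400 = 37.6% ≤ 40%
LTV: 176,700 ÷ 232,500 = 76%, within 85% cap
Credit 663 → row 637–669; LTV 76% → column 65.01–77%. Grid cell → 10.375%.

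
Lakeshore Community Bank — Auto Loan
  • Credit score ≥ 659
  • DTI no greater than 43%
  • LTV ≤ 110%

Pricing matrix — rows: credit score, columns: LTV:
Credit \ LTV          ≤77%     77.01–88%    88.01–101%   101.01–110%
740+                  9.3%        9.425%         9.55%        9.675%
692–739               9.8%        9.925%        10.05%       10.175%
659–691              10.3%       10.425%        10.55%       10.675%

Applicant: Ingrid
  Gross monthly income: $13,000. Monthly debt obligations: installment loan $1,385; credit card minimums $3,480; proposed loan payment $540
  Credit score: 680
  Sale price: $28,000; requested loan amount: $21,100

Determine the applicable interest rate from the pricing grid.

10.3%

Credit score 680 ≥ 659; Total monthly debts = (1,385 + 3,480 + 540) = 5,405. DTI: 5,405 ÷ 13,000 = 41.6%, within the 43% cap
Loan-to-value = 21,100/28,000 = 75.4% — pass (110% max)
Row: 680 falls in 659–691. Column: 75.4% falls in ≤77%. Rate = 10.3%.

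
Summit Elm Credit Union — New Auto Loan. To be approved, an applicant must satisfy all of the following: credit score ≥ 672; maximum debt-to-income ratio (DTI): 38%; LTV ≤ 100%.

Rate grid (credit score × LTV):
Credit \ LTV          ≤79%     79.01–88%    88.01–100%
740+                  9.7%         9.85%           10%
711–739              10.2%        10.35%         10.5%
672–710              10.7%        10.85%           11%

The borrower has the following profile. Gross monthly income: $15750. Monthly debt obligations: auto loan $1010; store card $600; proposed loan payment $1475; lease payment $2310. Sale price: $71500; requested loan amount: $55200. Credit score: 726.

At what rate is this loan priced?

Credit score 726 ≥ 672; Total monthly debts = (1,010 + 600 + 1,475 + 2,310) = 5,395. DTI: 5,395 ÷ 15,750 = 34.3%, within the 38% cap
Loan-to-value = 55,200/71,500 = 77.2% — pass (100% max)
Credit 726 → row 711–739; LTV 77.2% → column ≤79%. Grid cell → 10.2%.

10.2%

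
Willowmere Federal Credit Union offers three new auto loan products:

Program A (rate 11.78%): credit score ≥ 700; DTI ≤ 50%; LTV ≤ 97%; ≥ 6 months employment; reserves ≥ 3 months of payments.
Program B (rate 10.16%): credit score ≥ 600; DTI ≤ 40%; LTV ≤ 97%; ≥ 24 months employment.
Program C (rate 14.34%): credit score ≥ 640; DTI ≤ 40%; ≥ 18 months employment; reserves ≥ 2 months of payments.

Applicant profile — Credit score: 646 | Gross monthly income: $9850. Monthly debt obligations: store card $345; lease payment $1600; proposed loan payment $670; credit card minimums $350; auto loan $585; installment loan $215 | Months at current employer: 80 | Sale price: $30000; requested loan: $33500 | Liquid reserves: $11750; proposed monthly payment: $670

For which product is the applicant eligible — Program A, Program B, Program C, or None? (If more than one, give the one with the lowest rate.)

Program C

Total debts = (345 + 1,600 + 670 + 350 + 585 + 215) = 3,765; DTI = 3,765/9,850 = 38.2%.
LTV = 33,500/30,000 = 111.7%.
Reserves = 11,750/670 = 17.5 months.
Program A: score 646 < 700; DTI 38.2% ≤ 50%; LTV 111.7% > 97%; employment 80 ≥ 6 mo; reserves 17.5 ≥ 3 mo → does not qualify.
Program B: score 646 ≥ 600; DTI 38.2% ≤ 40%; LTV 111.7% > 97%; employment 80 ≥ 24 mo → does not qualify.
Program C: score 646 ≥ 640; DTI 38.2% ≤ 40%; employment 80 ≥ 18 mo; reserves 17.5 ≥ 2 mo → qualifies.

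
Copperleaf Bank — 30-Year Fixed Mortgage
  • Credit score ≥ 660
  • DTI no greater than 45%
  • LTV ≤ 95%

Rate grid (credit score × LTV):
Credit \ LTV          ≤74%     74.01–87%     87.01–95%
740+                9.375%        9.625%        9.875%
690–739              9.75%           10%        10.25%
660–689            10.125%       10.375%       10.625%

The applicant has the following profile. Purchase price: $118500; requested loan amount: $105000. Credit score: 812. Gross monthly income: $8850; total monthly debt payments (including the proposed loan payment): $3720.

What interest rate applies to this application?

Credit score 812 ≥ 660; DTI: 3,720 ÷ 8,850 = 42%, within the 45% cap
LTV = 105,000/118,500 = 88.6% ≤ 95%
Credit 812 → row 740+; LTV 88.6% → column 87.01–95%. Grid cell → 9.875%.

9.875%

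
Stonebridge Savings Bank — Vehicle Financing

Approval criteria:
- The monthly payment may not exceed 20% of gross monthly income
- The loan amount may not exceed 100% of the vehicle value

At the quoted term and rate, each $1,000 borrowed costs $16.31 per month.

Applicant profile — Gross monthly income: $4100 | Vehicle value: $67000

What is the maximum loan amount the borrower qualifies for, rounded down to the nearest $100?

$50,200

Payment cap: 20% × $4,100 = $820/month.
At $16.31 per $1,000, that supports 820/16.31 × 1,000 ≈ $50,275 → $50,200.
LTV cap: 100% × $67,000 = $67,000 → $67,000.
Binding constraint: payment-to-income.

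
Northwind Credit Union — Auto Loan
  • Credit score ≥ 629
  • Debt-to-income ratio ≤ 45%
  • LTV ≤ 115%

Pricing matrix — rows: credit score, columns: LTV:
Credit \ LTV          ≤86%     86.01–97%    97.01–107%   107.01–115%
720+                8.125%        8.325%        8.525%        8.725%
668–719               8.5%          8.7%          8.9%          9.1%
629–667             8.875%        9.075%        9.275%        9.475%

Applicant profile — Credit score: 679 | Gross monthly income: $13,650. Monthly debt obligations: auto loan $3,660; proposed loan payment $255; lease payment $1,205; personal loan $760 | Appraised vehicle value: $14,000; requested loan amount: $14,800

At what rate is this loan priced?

Credit score 679 ≥ 629; Total monthly debts = (3,660 + 255 + 1,205 + 760) = 5,880. Debt-to-income = 5,880/13,650 = 43.1% — meets 45% limit
LTV = 14,800/14,000 = 105.7% ≤ 115%
Score 679 is in the 668–719 band; LTV 105.7% is in the 97.01–107% band → 8.9%.

8.9%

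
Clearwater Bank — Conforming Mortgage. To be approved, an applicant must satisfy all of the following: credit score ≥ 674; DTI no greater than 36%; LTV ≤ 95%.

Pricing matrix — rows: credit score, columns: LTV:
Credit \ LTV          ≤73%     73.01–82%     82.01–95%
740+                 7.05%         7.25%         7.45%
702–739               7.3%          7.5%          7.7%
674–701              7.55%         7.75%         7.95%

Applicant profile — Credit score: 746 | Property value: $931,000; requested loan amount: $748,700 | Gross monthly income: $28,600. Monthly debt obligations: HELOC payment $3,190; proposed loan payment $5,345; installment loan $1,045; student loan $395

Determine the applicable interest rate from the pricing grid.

Credit score 746 ≥ 674; Total monthly debts = (3,190 + 5,345 + 1,045 + 395) = 9,975. Debt-to-income = 9,975/28,600 = 34.9% — meets 36% limit
LTV: 748,700 ÷ 931,000 = 80.4%, within 95% cap
Row: 746 falls in 740+. Column: 80.4% falls in 73.01–82%. Rate = 7.25%.

7.25%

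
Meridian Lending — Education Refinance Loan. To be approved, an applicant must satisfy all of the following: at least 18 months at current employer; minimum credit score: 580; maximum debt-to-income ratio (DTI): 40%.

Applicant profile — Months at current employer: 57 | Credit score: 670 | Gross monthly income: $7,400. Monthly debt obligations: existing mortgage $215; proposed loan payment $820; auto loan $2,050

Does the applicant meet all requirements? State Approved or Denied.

Employment 57 ≥ 18 months
Credit score 670 ≥ 580 (meets)
Total monthly debts = (215 + 820 + 2,050) = 3,085. DTI: 3,085 ÷ 7,400 = 41.7%, exceeds the 40% cap
Fails on DTI.

Denied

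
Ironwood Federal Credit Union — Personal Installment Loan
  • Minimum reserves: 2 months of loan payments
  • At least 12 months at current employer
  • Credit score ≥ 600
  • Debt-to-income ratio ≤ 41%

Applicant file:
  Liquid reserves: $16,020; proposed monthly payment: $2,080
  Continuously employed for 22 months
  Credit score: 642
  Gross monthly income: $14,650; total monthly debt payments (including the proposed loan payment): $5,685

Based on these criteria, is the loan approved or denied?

Liquid reserves cover 16,020/2,080 = 7.7 months — ≥ 2 required
Employment 22 ≥ 12 months
Credit score 642 ≥ 600 (meets)
Debt-to-income = 5,685/14,650 = 38.8% — meets 41% limit
All criteria satisfied.

Approved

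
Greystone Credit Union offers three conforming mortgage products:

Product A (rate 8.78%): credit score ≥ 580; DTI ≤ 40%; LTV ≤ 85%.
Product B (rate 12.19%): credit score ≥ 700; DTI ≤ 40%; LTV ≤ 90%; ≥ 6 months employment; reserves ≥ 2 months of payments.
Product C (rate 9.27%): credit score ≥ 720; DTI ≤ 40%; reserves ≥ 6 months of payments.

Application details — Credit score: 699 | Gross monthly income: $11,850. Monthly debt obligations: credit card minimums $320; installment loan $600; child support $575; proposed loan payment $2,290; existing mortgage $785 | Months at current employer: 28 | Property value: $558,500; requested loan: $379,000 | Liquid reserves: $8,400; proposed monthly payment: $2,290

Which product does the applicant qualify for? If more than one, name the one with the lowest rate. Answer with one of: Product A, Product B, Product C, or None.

Total debts = (320 + 600 + 575 + 2,290 + 785) = 4,570; DTI = 4,570/11,850 = 38.6%.
LTV = 379,000/558,500 = 67.9%.
Reserves = 8,400/2,290 = 3.7 months.
Product A: score 699 ≥ 580; DTI 38.6% ≤ 40%; LTV 67.9% ≤ 85% → qualifies.
Product B: score 699 < 700; DTI 38.6% ≤ 40%; LTV 67.9% ≤ 90%; employment 28 ≥ 6 mo; reserves 3.7 ≥ 2 mo → does not qualify.
Product C: score 699 < 720; DTI 38.6% ≤ 40%; reserves 3.7 < 6 mo → does not qualify.

Product A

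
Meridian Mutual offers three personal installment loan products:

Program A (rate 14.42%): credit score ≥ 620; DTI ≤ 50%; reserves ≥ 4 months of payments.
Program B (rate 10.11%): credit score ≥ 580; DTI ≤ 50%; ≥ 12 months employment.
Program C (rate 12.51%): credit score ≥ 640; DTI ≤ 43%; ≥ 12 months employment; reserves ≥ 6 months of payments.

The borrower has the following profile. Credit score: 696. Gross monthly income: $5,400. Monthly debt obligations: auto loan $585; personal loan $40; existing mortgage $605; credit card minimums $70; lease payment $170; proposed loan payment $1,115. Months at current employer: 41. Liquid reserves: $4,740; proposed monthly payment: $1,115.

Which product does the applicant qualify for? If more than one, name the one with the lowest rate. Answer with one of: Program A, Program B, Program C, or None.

Program B

Total debts = (585 + 40 + 605 + 70 + 170 + 1,115) = 2,585; DTI = 2,585/5,400 = 47.9%.
Reserves = 4,740/1,115 = 4.3 months.
Program A: score 696 ≥ 620; DTI 47.9% ≤ 50%; reserves 4.3 ≥ 4 mo → qualifies.
Program B: score 696 ≥ 580; DTI 47.9% ≤ 50%; employment 41 ≥ 12 mo → qualifies.
Program C: score 696 ≥ 640; DTI 47.9% > 43%; employment 41 ≥ 12 mo; reserves 4.3 < 6 mo → does not qualify.
Qualifying: Program A, Program B. Lowest rate is 10.11% → Program B.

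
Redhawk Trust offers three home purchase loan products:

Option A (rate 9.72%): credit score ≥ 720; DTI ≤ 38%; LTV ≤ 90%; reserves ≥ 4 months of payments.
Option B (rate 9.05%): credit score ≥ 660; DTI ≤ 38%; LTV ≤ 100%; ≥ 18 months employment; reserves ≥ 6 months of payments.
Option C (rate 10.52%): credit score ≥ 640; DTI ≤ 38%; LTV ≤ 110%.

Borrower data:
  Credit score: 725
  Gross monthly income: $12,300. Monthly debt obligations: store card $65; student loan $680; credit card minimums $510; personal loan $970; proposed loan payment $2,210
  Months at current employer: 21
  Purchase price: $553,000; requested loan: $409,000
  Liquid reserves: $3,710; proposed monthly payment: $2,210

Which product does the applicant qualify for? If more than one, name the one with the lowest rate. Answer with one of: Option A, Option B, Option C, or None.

Option C

Total debts = (65 + 680 + 510 + 970 + 2,210) = 4,435; DTI = 4,435/12,300 = 36.1%.
LTV = 409,000/553,000 = 74%.
Reserves = 3,710/2,210 = 1.7 months.
Option A: score 725 ≥ 720; DTI 36.1% ≤ 38%; LTV 74% ≤ 90%; reserves 1.7 < 4 mo → does not qualify.
Option B: score 725 ≥ 660; DTI 36.1% ≤ 38%; LTV 74% ≤ 100%; employment 21 ≥ 18 mo; reserves 1.7 < 6 mo → does not qualify.
Option C: score 725 ≥ 640; DTI 36.1% ≤ 38%; LTV 74% ≤ 110% → qualifies.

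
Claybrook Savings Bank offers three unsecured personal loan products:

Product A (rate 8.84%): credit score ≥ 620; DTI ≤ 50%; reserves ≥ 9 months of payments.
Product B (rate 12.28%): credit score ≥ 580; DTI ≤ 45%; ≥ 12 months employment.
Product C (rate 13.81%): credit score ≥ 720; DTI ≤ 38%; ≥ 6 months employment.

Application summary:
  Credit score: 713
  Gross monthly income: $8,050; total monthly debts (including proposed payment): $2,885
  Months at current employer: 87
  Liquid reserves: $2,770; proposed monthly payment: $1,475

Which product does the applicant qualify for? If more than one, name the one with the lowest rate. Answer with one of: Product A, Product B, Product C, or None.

DTI = 2,885/8,050 = 35.8%.
Reserves = 2,770/1,475 = 1.9 months.
Product A: score 713 ≥ 620; DTI 35.8% ≤ 50%; reserves 1.9 < 9 mo → does not qualify.
Product B: score 713 ≥ 580; DTI 35.8% ≤ 45%; employment 87 ≥ 12 mo → qualifies.
Product C: score 713 < 720; DTI 35.8% ≤ 38%; employment 87 ≥ 6 mo → does not qualify.

Product B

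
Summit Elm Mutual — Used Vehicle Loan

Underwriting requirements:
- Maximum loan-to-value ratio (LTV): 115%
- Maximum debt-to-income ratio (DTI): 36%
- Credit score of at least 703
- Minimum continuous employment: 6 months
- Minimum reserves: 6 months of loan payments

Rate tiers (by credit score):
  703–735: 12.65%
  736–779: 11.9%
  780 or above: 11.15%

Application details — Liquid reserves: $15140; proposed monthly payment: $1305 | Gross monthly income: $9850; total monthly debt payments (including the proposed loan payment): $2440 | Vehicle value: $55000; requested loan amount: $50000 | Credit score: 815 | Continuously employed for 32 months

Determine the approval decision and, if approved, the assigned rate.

Approved at 11.15%

Credit score 815 ≥ 703 (meets minimum)
Employment 32 ≥ 6 months
LTV = 50,000/55,000 = 90.9% ≤ 115%
DTI: 2,440 ÷ 9,850 = 24.8%, within the 36% cap
Reserves = 15,140/1,305 = 11.6 months ≥ 6
All requirements met. Score 815 falls in the 780 or above tier → 11.15%.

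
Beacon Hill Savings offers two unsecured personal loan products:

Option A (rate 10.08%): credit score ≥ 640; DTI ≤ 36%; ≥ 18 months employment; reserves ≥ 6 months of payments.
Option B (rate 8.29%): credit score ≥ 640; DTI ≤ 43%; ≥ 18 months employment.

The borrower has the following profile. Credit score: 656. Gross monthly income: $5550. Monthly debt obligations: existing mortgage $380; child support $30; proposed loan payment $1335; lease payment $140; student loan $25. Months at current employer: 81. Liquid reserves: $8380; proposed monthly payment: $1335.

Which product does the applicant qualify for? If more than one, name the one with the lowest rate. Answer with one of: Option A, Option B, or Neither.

Total debts = (380 + 30 + 1,335 + 140 + 25) = 1,910; DTI = 1,910/5,550 = 34.4%.
Reserves = 8,380/1,335 = 6.3 months.
Option A: score 656 ≥ 640; DTI 34.4% ≤ 36%; employment 81 ≥ 18 mo; reserves 6.3 ≥ 6 mo → qualifies.
Option B: score 656 ≥ 640; DTI 34.4% ≤ 43%; employment 81 ≥ 18 mo → qualifies.
Qualifying: Option A, Option B. Lowest rate is 8.29% → Option B.

Option B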